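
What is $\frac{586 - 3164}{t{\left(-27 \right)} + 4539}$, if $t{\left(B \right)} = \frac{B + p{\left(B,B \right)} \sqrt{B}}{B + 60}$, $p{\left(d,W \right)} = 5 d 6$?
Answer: $- \frac{23593856}{41566245} - \frac{127611 i \sqrt{3}}{13855415} \approx -0.56762 - 0.015953 i$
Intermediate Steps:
$p{\left(d,W \right)} = 30 d$
$t{\left(B \right)} = \frac{B + 30 B^{\frac{3}{2}}}{60 + B}$ ($t{\left(B \right)} = \frac{B + 30 B \sqrt{B}}{B + 60} = \frac{B + 30 B^{\frac{3}{2}}}{60 + B}$)
$\frac{586 - 3164}{t{\left(-27 \right)} + 4539} = \frac{586 - 3164}{\frac{-27 + 30 \left(-27\right)^{\frac{3}{2}}}{60 - 27} + 4539} = - \frac{2578}{\frac{-27 + 30 \left(- 81 i \sqrt{3}\right)}{33} + 4539} = - \frac{2578}{\frac{-27 - 2430 i \sqrt{3}}{33} + 4539} = - \frac{2578}{\left(- \frac{9}{11} - \frac{810 i \sqrt{3}}{11}\right) + 4539} = - \frac{2578}{\frac{49920}{11} - \frac{810 i \sqrt{3}}{11}}$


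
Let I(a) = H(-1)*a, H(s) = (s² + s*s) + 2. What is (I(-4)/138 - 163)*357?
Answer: -1339345/23 ≈ -58232.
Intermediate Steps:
H(s) = 2 + 2*s² (H(s) = (s² + s²) + 2 = 2*s² + 2 = 2 + 2*s²)
I(a) = 4*a (I(a) = (2 + 2*(-1)²)*a = (2 + 2*1)*a = (2 + 2)*a = 4*a)
(I(-4)/138 - 163)*357 = ((4*(-4))/138 - 163)*357 = (-16*1/138 - 163)*357 = (-8/69 - 163)*357 = -11255/69*357 = -1339345/23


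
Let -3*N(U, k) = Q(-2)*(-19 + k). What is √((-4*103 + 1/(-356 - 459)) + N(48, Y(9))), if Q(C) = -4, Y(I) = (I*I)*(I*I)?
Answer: √49681365765/2445 ≈ 91.163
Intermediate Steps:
Y(I) = I⁴ (Y(I) = I²*I² = I⁴)
N(U, k) = -76/3 + 4*k/3 (N(U, k) = -(-4)*(-19 + k)/3 = -(76 - 4*k)/3 = -76/3 + 4*k/3)
√((-4*103 + 1/(-356 - 459)) + N(48, Y(9))) = √((-4*103 + 1/(-356 - 459)) + (-76/3 + (4/3)*9⁴)) = √((-412 + 1/(-815)) + (-76/3 + (4/3)*6561)) = √((-412 - 1/815) + (-76/3 + 8748)) = √(-335781/815 + 26168/3) = √(20319577/2445) = √49681365765/2445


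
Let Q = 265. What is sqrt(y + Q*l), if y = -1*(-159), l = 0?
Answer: sqrt(159) ≈ 12.610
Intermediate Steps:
y = 159
sqrt(y + Q*l) = sqrt(159 + 265*0) = sqrt(159 + 0) = sqrt(159)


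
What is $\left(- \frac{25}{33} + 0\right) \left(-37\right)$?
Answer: $\frac{925}{33} \approx 28.03$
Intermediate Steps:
$\left(- \frac{25}{33} + 0\right) \left(-37\right) = \left(- \frac{25}{33}\right) \left(-37\right) = \frac{925}{33}$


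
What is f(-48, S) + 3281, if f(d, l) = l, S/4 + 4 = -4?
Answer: 3249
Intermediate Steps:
S = -32 (S = -16 + 4*(-4) = -16 - 16 = -32)
f(-48, S) + 3281 = -32 + 3281 = 3249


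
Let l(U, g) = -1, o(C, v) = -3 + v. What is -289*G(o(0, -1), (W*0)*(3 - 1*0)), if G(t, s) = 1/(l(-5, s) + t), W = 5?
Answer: 289/5 ≈ 57.800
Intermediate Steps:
G(t, s) = 1/(-1 + t)
-289*G(o(0, -1), (W*0)*(3 - 1*0)) = -289/(-1 + (-3 - 1)) = -289/(-1 - 4) = -289/(-5) = -289*(-⅕) = 289/5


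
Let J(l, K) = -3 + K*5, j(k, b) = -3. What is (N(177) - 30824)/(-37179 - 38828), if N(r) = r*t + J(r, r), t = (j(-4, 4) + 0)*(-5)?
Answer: 27287/76007 ≈ 0.35901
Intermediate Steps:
J(l, K) = -3 + 5*K
t = 15 (t = (-3 + 0)*(-5) = -3*(-5) = 15)
N(r) = -3 + 20*r (N(r) = r*15 + (-3 + 5*r) = 15*r + (-3 + 5*r) = -3 + 20*r)
(N(177) - 30824)/(-37179 - 38828) = ((-3 + 20*177) - 30824)/(-37179 - 38828) = ((-3 + 3540) - 30824)/(-76007) = (3537 - 30824)*(-1/76007) = -27287*(-1/76007) = 27287/76007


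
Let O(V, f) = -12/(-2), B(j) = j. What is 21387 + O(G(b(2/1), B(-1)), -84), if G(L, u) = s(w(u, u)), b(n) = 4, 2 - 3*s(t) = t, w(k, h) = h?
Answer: 21393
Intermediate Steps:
s(t) = ⅔ - t/3
G(L, u) = ⅔ - u/3
O(V, f) = 6 (O(V, f) = -12*(-½) = 6)
21387 + O(G(b(2/1), B(-1)), -84) = 21387 + 6 = 21393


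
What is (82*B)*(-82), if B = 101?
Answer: -679124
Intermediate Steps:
(82*B)*(-82) = (82*101)*(-82) = 8282*(-82) = -679124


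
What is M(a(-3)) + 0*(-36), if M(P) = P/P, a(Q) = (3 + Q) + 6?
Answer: 1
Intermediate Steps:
a(Q) = 9 + Q
M(P) = 1
M(a(-3)) + 0*(-36) = 1 + 0*(-36) = 1 + 0 = 1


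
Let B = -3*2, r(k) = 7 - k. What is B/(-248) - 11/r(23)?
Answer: 353/496 ≈ 0.71169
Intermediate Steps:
B = -6
B/(-248) - 11/r(23) = -6/(-248) - 11/(7 - 1*23) = -6*(-1/248) - 11/(7 - 23) = 3/124 - 11/(-16) = 3/124 - 11*(-1/16) = 3/124 + 11/16 = 353/496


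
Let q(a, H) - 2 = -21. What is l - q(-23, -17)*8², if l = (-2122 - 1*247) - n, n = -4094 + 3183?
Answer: -242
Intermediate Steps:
q(a, H) = -19 (q(a, H) = 2 - 21 = -19)
n = -911
l = -1458 (l = (-2122 - 1*247) - 1*(-911) = (-2122 - 247) + 911 = -2369 + 911 = -1458)
l - q(-23, -17)*8² = -1458 - (-19)*8² = -1458 - (-19)*64 = -1458 - 1*(-1216) = -1458 + 1216 = -242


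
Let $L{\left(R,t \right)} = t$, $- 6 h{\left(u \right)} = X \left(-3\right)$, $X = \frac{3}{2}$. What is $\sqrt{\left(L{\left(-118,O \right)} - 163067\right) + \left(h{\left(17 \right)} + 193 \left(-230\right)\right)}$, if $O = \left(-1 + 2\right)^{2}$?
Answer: $\frac{i \sqrt{829821}}{2} \approx 455.47 i$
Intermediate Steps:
$X = \frac{3}{2}$ ($X = 3 \cdot \frac{1}{2} = \frac{3}{2} \approx 1.5$)
$O = 1$ ($O = 1^{2} = 1$)
$h{\left(u \right)} = \frac{3}{4}$ ($h{\left(u \right)} = - \frac{\frac{3}{2} \left(-3\right)}{6} = \left(- \frac{1}{6}\right) \left(- \frac{9}{2}\right) = \frac{3}{4}$)
$\sqrt{\left(L{\left(-118,O \right)} - 163067\right) + \left(h{\left(17 \right)} + 193 \left(-230\right)\right)} = \sqrt{\left(1 - 163067\right) + \left(\frac{3}{4} + 193 \left(-230\right)\right)} = \sqrt{\left(1 - 163067\right) + \left(\frac{3}{4} - 44390\right)} = \sqrt{-163066 - \frac{177557}{4}} = \sqrt{- \frac{829821}{4}} = \frac{i \sqrt{829821}}{2}$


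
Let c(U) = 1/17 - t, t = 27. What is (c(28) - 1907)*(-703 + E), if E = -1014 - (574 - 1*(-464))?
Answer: 90576135/17 ≈ 5.3280e+6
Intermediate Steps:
c(U) = -458/17 (c(U) = 1/17 - 1*27 = 1/17 - 27 = -458/17)
E = -2052 (E = -1014 - (574 + 464) = -1014 - 1*1038 = -1014 - 1038 = -2052)
(c(28) - 1907)*(-703 + E) = (-458/17 - 1907)*(-703 - 2052) = -32877/17*(-2755) = 90576135/17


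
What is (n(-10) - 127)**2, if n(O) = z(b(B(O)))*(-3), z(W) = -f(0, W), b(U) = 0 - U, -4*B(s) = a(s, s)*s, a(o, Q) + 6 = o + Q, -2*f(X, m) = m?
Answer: 201601/4 ≈ 50400.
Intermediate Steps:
f(X, m) = -m/2
a(o, Q) = -6 + Q + o (a(o, Q) = -6 + (o + Q) = -6 + (Q + o) = -6 + Q + o)
B(s) = -s*(-6 + 2*s)/4 (B(s) = -(-6 + s + s)*s/4 = -(-6 + 2*s)*s/4 = -s*(-6 + 2*s)/4)
b(U) = -U
z(W) = W/2 (z(W) = -(-1)*W/2 = W/2)
n(O) = 3*O*(3 - O)/4 (n(O) = ((-O*(3 - O)/2)/2)*(-3) = -O*(3 - O)/4*(-3) = 3*O*(3 - O)/4)
(n(-10) - 127)**2 = ((3/4)*(-10)*(3 - 1*(-10)) - 127)**2 = ((3/4)*(-10)*(3 + 10) - 127)**2 = ((3/4)*(-10)*13 - 127)**2 = (-195/2 - 127)**2 = (-449/2)**2 = 201601/4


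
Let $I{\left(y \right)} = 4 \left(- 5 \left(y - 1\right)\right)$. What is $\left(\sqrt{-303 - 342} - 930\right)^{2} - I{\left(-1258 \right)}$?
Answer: $839075 - 1860 i \sqrt{645} \approx 8.3908 \cdot 10^{5} - 47238.0 i$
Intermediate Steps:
$I{\left(y \right)} = 20 - 20 y$ ($I{\left(y \right)} = 4 \left(- 5 \left(-1 + y\right)\right) = 4 \left(5 - 5 y\right) = 20 - 20 y$)
$\left(\sqrt{-303 - 342} - 930\right)^{2} - I{\left(-1258 \right)} = \left(\sqrt{-303 - 342} - 930\right)^{2} - \left(20 - -25160\right) = \left(\sqrt{-645} - 930\right)^{2} - \left(20 + 25160\right) = \left(i \sqrt{645} - 930\right)^{2} - 25180 = \left(-930 + i \sqrt{645}\right)^{2} - 25180 = -25180 + \left(-930 + i \sqrt{645}\right)^{2}$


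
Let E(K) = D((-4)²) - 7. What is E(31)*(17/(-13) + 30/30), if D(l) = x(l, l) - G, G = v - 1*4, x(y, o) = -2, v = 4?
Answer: 36/13 ≈ 2.7692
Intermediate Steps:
G = 0 (G = 4 - 1*4 = 4 - 4 = 0)
D(l) = -2 (D(l) = -2 - 1*0 = -2 + 0 = -2)
E(K) = -9 (E(K) = -2 - 7 = -9)
E(31)*(17/(-13) + 30/30) = -9*(17/(-13) + 30/30) = -9*(17*(-1/13) + 30*(1/30)) = -9*(-17/13 + 1) = -9*(-4/13) = 36/13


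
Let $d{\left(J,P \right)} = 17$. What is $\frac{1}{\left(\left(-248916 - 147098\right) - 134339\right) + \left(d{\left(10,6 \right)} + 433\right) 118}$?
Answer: $- \frac{1}{477253} \approx -2.0953 \cdot 10^{-6}$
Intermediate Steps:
$\frac{1}{\left(\left(-248916 - 147098\right) - 134339\right) + \left(d{\left(10,6 \right)} + 433\right) 118} = \frac{1}{\left(\left(-248916 - 147098\right) - 134339\right) + \left(17 + 433\right) 118} = \frac{1}{\left(-396014 - 134339\right) + 450 \cdot 118} = \frac{1}{-530353 + 53100} = \frac{1}{-477253} = - \frac{1}{477253}$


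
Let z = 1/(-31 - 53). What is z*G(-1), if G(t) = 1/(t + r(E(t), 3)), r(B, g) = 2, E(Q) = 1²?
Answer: -1/84 ≈ -0.011905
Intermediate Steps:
E(Q) = 1
z = -1/84 (z = 1/(-84) = -1/84 ≈ -0.011905)
G(t) = 1/(2 + t) (G(t) = 1/(t + 2) = 1/(2 + t))
z*G(-1) = -1/(84*(2 - 1)) = -1/84/1 = -1/84*1 = -1/84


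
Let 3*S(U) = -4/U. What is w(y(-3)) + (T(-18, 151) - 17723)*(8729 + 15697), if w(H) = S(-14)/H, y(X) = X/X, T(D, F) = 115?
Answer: -9031953166/21 ≈ -4.3009e+8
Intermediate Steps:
S(U) = -4/(3*U) (S(U) = (-4/U)/3 = -4/(3*U))
y(X) = 1
w(H) = 2/(21*H) (w(H) = (-4/3/(-14))/H = (-4/3*(-1/14))/H = 2/(21*H))
w(y(-3)) + (T(-18, 151) - 17723)*(8729 + 15697) = (2/21)/1 + (115 - 17723)*(8729 + 15697) = (2/21)*1 - 17608*24426 = 2/21 - 430093008 = -9031953166/21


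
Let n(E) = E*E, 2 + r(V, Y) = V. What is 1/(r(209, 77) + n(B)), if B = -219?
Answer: 1/48168 ≈ 2.0761e-5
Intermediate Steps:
r(V, Y) = -2 + V
n(E) = E**2
1/(r(209, 77) + n(B)) = 1/((-2 + 209) + (-219)**2) = 1/(207 + 47961) = 1/48168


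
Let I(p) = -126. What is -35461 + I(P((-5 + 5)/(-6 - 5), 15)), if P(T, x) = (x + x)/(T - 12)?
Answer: -35587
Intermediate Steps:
P(T, x) = 2*x/(-12 + T) (P(T, x) = (2*x)/(-12 + T) = 2*x/(-12 + T))
-35461 + I(P((-5 + 5)/(-6 - 5), 15)) = -35461 - 126 = -35587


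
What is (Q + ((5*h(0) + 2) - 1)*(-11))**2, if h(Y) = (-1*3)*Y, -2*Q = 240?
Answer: 17161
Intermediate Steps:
Q = -120 (Q = -1/2*240 = -120)
h(Y) = -3*Y
(Q + ((5*h(0) + 2) - 1)*(-11))**2 = (-120 + ((5*(-3*0) + 2) - 1)*(-11))**2 = (-120 + ((5*0 + 2) - 1)*(-11))**2 = (-120 + ((0 + 2) - 1)*(-11))**2 = (-120 + (2 - 1)*(-11))**2 = (-120 + 1*(-11))**2 = (-120 - 11)**2 = (-131)**2 = 17161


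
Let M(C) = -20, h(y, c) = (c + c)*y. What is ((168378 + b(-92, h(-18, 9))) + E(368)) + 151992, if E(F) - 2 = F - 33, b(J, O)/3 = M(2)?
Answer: 320647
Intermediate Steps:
h(y, c) = 2*c*y (h(y, c) = (2*c)*y = 2*c*y)
b(J, O) = -60 (b(J, O) = 3*(-20) = -60)
E(F) = -31 + F (E(F) = 2 + (F - 33) = 2 + (-33 + F) = -31 + F)
((168378 + b(-92, h(-18, 9))) + E(368)) + 151992 = ((168378 - 60) + (-31 + 368)) + 151992 = (168318 + 337) + 151992 = 168655 + 151992 = 320647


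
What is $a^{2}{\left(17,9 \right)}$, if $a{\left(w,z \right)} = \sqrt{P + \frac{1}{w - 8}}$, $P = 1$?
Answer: $\frac{10}{9} \approx 1.1111$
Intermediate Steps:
$a{\left(w,z \right)} = \sqrt{1 + \frac{1}{-8 + w}}$ ($a{\left(w,z \right)} = \sqrt{1 + \frac{1}{w - 8}} = \sqrt{1 + \frac{1}{-8 + w}}$)
$a^{2}{\left(17,9 \right)} = \left(\sqrt{\frac{-7 + 17}{-8 + 17}}\right)^{2} = \left(\sqrt{\frac{1}{9} \cdot 10}\right)^{2} = \left(\sqrt{\frac{10}{9}}\right)^{2} = \left(\frac{\sqrt{10}}{3}\right)^{2} = \frac{10}{9}$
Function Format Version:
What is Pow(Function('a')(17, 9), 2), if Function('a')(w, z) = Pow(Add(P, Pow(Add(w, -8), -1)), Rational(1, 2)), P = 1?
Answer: Rational(10, 9) ≈ 1.1111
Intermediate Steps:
Function('a')(w, z) = Pow(Add(1, Pow(Add(-8, w), -1)), Rational(1, 2)) (Function('a')(w, z) = Pow(Add(1, Pow(Add(w, -8), -1)), Rational(1, 2)) = Pow(Add(1, Pow(Add(-8, w), -1)), Rational(1, 2)))
Pow(Function('a')(17, 9), 2) = Pow(Pow(Mul(Pow(Add(-8, 17), -1), Add(-7, 17)), Rational(1, 2)), 2) = Pow(Pow(Mul(Pow(9, -1), 10), Rational(1, 2)), 2) = Pow(Pow(Mul(Rational(1, 9), 10), Rational(1, 2)), 2) = Pow(Pow(Rational(10, 9), Rational(1, 2)), 2) = Pow(Mul(Rational(1, 3), Pow(10, Rational(1, 2))), 2) = Rational(10, 9)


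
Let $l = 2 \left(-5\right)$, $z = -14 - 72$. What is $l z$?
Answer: $860$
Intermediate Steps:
$z = -86$
$l = -10$
$l z = \left(-10\right) \left(-86\right) = 860$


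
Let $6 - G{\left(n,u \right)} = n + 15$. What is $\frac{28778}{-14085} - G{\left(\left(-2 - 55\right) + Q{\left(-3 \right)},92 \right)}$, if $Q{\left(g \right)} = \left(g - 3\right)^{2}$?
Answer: $- \frac{197798}{14085} \approx -14.043$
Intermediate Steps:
$Q{\left(g \right)} = \left(-3 + g\right)^{2}$
$G{\left(n,u \right)} = -9 - n$ ($G{\left(n,u \right)} = 6 - \left(n + 15\right) = 6 - \left(15 + n\right) = -9 - n$)
$\frac{28778}{-14085} - G{\left(\left(-2 - 55\right) + Q{\left(-3 \right)},92 \right)} = \frac{28778}{-14085} - \left(-9 - \left(\left(-2 - 55\right) + \left(-3 - 3\right)^{2}\right)\right) = 28778 \left(- \frac{1}{14085}\right) - \left(-9 - \left(\left(-2 - 55\right) + \left(-6\right)^{2}\right)\right) = - \frac{28778}{14085} - \left(-9 - \left(-57 + 36\right)\right) = - \frac{28778}{14085} - \left(-9 - -21\right) = - \frac{28778}{14085} - \left(-9 + 21\right) = - \frac{28778}{14085} - 12 = - \frac{197798}{14085}$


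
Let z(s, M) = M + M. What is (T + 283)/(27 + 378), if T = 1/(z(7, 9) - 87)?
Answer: 19526/27945 ≈ 0.69873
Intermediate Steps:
z(s, M) = 2*M
T = -1/69 (T = 1/(2*9 - 87) = 1/(18 - 87) = 1/(-69) = -1/69 ≈ -0.014493)
(T + 283)/(27 + 378) = (-1/69 + 283)/(27 + 378) = (19526/69)/405 = (19526/69)*(1/405) = 19526/27945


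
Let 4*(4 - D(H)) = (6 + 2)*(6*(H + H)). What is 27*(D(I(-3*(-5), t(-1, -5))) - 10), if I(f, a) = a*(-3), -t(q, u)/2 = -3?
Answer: 11502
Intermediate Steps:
t(q, u) = 6 (t(q, u) = -2*(-3) = 6)
I(f, a) = -3*a
D(H) = 4 - 24*H (D(H) = 4 - (6 + 2)*6*(H + H)/4 = 4 - 2*6*(2*H) = 4 - 2*12*H = 4 - 24*H)
27*(D(I(-3*(-5), t(-1, -5))) - 10) = 27*((4 - (-72)*6) - 10) = 27*((4 - 24*(-18)) - 10) = 27*((4 + 432) - 10) = 27*(436 - 10) = 27*426 = 11502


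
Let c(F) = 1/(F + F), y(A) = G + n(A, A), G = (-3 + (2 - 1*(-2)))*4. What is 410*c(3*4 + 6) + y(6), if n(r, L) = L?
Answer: 385/18 ≈ 21.389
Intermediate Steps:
G = 4 (G = (-3 + (2 + 2))*4 = (-3 + 4)*4 = 1*4 = 4)
y(A) = 4 + A
c(F) = 1/(2*F)
410*c(3*4 + 6) + y(6) = 410*(1/(2*(3*4 + 6))) + (4 + 6) = 410*(1/(2*(12 + 6))) + 10 = 410*((½)/18) + 10 = 410*((½)*(1/18)) + 10 = 410*(1/36) + 10 = 205/18 + 10 = 385/18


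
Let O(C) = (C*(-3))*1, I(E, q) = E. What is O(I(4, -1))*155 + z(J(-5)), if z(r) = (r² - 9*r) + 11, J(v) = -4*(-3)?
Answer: -1813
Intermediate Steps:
J(v) = 12
z(r) = 11 + r² - 9*r
O(C) = -3*C (O(C) = -3*C*1 = -3*C)
O(I(4, -1))*155 + z(J(-5)) = -3*4*155 + (11 + 12² - 9*12) = -12*155 + (11 + 144 - 108) = -1860 + 47 = -1813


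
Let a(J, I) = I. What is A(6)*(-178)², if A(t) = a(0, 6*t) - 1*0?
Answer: 1140624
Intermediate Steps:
A(t) = 6*t (A(t) = 6*t - 1*0 = 6*t + 0 = 6*t)
A(6)*(-178)² = (6*6)*(-178)² = 36*31684 = 1140624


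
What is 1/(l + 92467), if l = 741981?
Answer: 1/834448 ≈ 1.1984e-6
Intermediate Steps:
1/(l + 92467) = 1/(741981 + 92467) = 1/834448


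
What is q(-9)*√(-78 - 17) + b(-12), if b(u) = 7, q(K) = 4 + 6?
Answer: 7 + 10*I*√95 ≈ 7.0 + 97.468*I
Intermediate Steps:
q(K) = 10
q(-9)*√(-78 - 17) + b(-12) = 10*√(-78 - 17) + 7 = 10*√(-95) + 7 = 10*(I*√95) + 7 = 10*I*√95 + 7 = 7 + 10*I*√95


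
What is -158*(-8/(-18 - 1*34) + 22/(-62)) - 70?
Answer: -15412/403 ≈ -38.243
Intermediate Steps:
-158*(-8/(-18 - 1*34) + 22/(-62)) - 70 = -158*(-8/(-18 - 34) + 22*(-1/62)) - 70 = -158*(-8/(-52) - 11/31) - 70 = -158*(-8*(-1/52) - 11/31) - 70 = -158*(2/13 - 11/31) - 70 = -158*(-81/403) - 70 = 12798/403 - 70 = -15412/403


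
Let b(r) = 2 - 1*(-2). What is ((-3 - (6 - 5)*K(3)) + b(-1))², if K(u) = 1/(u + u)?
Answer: 25/36 ≈ 0.69444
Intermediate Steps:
K(u) = 1/(2*u)
b(r) = 4 (b(r) = 2 + 2 = 4)
((-3 - (6 - 5)*K(3)) + b(-1))² = ((-3 - (6 - 5)*(½)/3) + 4)² = ((-3 - (½)*(⅓)) + 4)² = ((-3 - 1/6) + 4)² = ((-3 - 1*⅙) + 4)² = ((-3 - ⅙) + 4)² = (-19/6 + 4)² = (⅚)² = 25/36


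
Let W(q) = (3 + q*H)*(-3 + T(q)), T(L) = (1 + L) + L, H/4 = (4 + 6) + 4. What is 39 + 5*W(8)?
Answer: 31609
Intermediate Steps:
H = 56 (H = 4*((4 + 6) + 4) = 4*(10 + 4) = 4*14 = 56)
T(L) = 1 + 2*L
W(q) = (-2 + 2*q)*(3 + 56*q) (W(q) = (3 + q*56)*(-3 + (1 + 2*q)) = (3 + 56*q)*(-2 + 2*q) = (-2 + 2*q)*(3 + 56*q))
39 + 5*W(8) = 39 + 5*(-6 - 106*8 + 112*8²) = 39 + 5*(-6 - 848 + 112*64) = 39 + 5*(-6 - 848 + 7168) = 39 + 5*6314 = 39 + 31570 = 31609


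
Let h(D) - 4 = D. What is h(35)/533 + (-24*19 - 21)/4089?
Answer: -2430/55883 ≈ -0.043484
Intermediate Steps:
h(D) = 4 + D
h(35)/533 + (-24*19 - 21)/4089 = (4 + 35)/533 + (-24*19 - 21)/4089 = 39*(1/533) + (-456 - 21)*(1/4089) = 3/41 - 477*1/4089 = 3/41 - 159/1363 = -2430/55883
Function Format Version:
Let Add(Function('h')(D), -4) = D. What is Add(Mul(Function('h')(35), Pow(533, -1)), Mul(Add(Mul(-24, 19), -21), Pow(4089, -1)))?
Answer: Rational(-2430, 55883) ≈ -0.043484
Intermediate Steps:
Function('h')(D) = Add(4, D)
Add(Mul(Function('h')(35), Pow(533, -1)), Mul(Add(Mul(-24, 19), -21), Pow(4089, -1))) = Add(Mul(Add(4, 35), Pow(533, -1)), Mul(Add(Mul(-24, 19), -21), Pow(4089, -1))) = Add(Mul(39, Rational(1, 533)), Mul(Add(-456, -21), Rational(1, 4089))) = Add(Rational(3, 41), Mul(-477, Rational(1, 4089))) = Add(Rational(3, 41), Rational(-159, 1363)) = Rational(-2430, 55883)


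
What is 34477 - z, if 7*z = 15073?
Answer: 226266/7 ≈ 32324.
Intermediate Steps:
z = 15073/7 (z = (⅐)*15073 = 15073/7 ≈ 2153.3)
34477 - z = 34477 - 1*15073/7 = 34477 - 15073/7 = 226266/7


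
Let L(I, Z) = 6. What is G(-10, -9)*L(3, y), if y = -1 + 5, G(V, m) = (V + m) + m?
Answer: -168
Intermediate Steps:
G(V, m) = V + 2*m
y = 4
G(-10, -9)*L(3, y) = (-10 + 2*(-9))*6 = (-10 - 18)*6 = -28*6 = -168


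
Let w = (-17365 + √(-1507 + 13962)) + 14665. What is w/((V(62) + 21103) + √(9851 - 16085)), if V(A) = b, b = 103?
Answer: -5725620/44970067 + 10603*√12455/224850335 - I*√77644470/449700670 + 270*I*√6234/44970067 ≈ -0.12206 + 0.00045446*I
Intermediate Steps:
V(A) = 103
w = -2700 + √12455 (w = (-17365 + √12455) + 14665 = -2700 + √12455 ≈ -2588.4)
w/((V(62) + 21103) + √(9851 - 16085)) = (-2700 + √12455)/((103 + 21103) + √(9851 - 16085)) = (-2700 + √12455)/(21206 + √(-6234)) = (-2700 + √12455)/(21206 + I*√6234)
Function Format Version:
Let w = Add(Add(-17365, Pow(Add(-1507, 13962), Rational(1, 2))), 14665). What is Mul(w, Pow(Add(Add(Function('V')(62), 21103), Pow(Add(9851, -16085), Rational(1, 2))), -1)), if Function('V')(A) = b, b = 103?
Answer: Add(Rational(-5725620, 44970067), Mul(Rational(10603, 224850335), Pow(12455, Rational(1, 2))), Mul(Rational(-1, 449700670), I, Pow(77644470, Rational(1, 2))), Mul(Rational(270, 44970067), I, Pow(6234, Rational(1, 2)))) ≈ Add(-0.12206, Mul(0.00045446, I))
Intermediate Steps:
Function('V')(A) = 103
w = Add(-2700, Pow(12455, Rational(1, 2))) (w = Add(Add(-17365, Pow(12455, Rational(1, 2))), 14665) = Add(-2700, Pow(12455, Rational(1, 2))) ≈ -2588.4)
Mul(w, Pow(Add(Add(Function('V')(62), 21103), Pow(Add(9851, -16085), Rational(1, 2))), -1)) = Mul(Add(-2700, Pow(12455, Rational(1, 2))), Pow(Add(Add(103, 21103), Pow(Add(9851, -16085), Rational(1, 2))), -1)) = Mul(Add(-2700, Pow(12455, Rational(1, 2))), Pow(Add(21206, Pow(-6234, Rational(1, 2))), -1)) = Mul(Add(-2700, Pow(12455, Rational(1, 2))), Pow(Add(21206, Mul(I, Pow(6234, Rational(1, 2)))), -1)) = Mul(Pow(Add(21206, Mul(I, Pow(6234, Rational(1, 2)))), -1), Add(-2700, Pow(12455, Rational(1, 2))))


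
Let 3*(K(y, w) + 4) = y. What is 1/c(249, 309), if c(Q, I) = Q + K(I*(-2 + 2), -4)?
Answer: 1/245 ≈ 0.0040816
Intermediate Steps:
K(y, w) = -4 + y/3
c(Q, I) = -4 + Q (c(Q, I) = Q + (-4 + (I*(-2 + 2))/3) = Q + (-4 + (I*0)/3) = Q + (-4 + (1/3)*0) = Q + (-4 + 0) = Q - 4 = -4 + Q)
1/c(249, 309) = 1/(-4 + 249) = 1/245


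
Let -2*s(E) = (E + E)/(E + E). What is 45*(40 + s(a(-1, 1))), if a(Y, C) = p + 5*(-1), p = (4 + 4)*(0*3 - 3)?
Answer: 3555/2 ≈ 1777.5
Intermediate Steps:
p = -24 (p = 8*(0 - 3) = 8*(-3) = -24)
a(Y, C) = -29 (a(Y, C) = -24 + 5*(-1) = -24 - 5 = -29)
s(E) = -½ (s(E) = -(E + E)/(2*(E + E)) = -2*E/(2*(2*E)) = -2*E*1/(2*E)/2 = -½*1 = -½)
45*(40 + s(a(-1, 1))) = 45*(40 - ½) = 45*(79/2) = 3555/2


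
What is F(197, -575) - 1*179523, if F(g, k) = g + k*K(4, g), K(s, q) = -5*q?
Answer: 387049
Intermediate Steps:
F(g, k) = g - 5*g*k (F(g, k) = g + k*(-5*g) = g - 5*g*k)
F(197, -575) - 1*179523 = 197*(1 - 5*(-575)) - 1*179523 = 197*(1 + 2875) - 179523 = 197*2876 - 179523 = 566572 - 179523 = 387049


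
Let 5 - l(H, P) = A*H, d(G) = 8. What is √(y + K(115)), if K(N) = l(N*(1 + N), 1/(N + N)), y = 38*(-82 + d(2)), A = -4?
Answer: 3*√5617 ≈ 224.84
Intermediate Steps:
l(H, P) = 5 + 4*H (l(H, P) = 5 - (-4)*H = 5 + 4*H)
y = -2812 (y = 38*(-82 + 8) = 38*(-74) = -2812)
K(N) = 5 + 4*N*(1 + N) (K(N) = 5 + 4*(N*(1 + N)) = 5 + 4*N*(1 + N))
√(y + K(115)) = √(-2812 + (5 + 4*115*(1 + 115))) = √(-2812 + (5 + 4*115*116)) = √(-2812 + (5 + 53360)) = √(-2812 + 53365) = √50553 = 3*√5617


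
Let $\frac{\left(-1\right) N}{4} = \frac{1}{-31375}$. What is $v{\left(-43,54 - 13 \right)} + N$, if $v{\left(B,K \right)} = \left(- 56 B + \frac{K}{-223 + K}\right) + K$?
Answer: $\frac{13983116603}{5710250} \approx 2448.8$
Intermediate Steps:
$N = \frac{4}{31375}$ ($N = - \frac{4}{-31375} = \left(-4\right) \left(- \frac{1}{31375}\right) = \frac{4}{31375} \approx 0.00012749$)
$v{\left(B,K \right)} = K - 56 B + \frac{K}{-223 + K}$ ($v{\left(B,K \right)} = \left(- 56 B + \frac{K}{-223 + K}\right) + K = K - 56 B + \frac{K}{-223 + K}$)
$v{\left(-43,54 - 13 \right)} + N = \frac{\left(54 - 13\right)^{2} - 222 \left(54 - 13\right) + 12488 \left(-43\right) - - 2408 \left(54 - 13\right)}{-223 + \left(54 - 13\right)} + \frac{4}{31375} = \frac{\left(54 - 13\right)^{2} - 222 \left(54 - 13\right) - 536984 - - 2408 \left(54 - 13\right)}{-223 + \left(54 - 13\right)} + \frac{4}{31375} = \frac{41^{2} - 9102 - 536984 - \left(-2408\right) 41}{-223 + 41} + \frac{4}{31375} = \frac{1681 - 9102 - 536984 + 98728}{-182} + \frac{4}{31375} = \left(- \frac{1}{182}\right) \left(-445677\right) + \frac{4}{31375} = \frac{445677}{182} + \frac{4}{31375} = \frac{13983116603}{5710250}$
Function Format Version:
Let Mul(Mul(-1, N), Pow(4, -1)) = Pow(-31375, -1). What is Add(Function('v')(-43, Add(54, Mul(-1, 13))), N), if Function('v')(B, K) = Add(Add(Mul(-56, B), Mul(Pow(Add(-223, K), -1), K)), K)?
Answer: Rational(13983116603, 5710250) ≈ 2448.8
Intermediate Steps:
N = Rational(4, 31375) (N = Mul(-4, Pow(-31375, -1)) = Mul(-4, Rational(-1, 31375)) = Rational(4, 31375) ≈ 0.00012749)
Function('v')(B, K) = Add(K, Mul(-56, B), Mul(K, Pow(Add(-223, K), -1))) (Function('v')(B, K) = Add(Add(Mul(-56, B), Mul(K, Pow(Add(-223, K), -1))), K) = Add(K, Mul(-56, B), Mul(K, Pow(Add(-223, K), -1))))
Add(Function('v')(-43, Add(54, Mul(-1, 13))), N) = Add(Mul(Pow(Add(-223, Add(54, Mul(-1, 13))), -1), Add(Pow(Add(54, Mul(-1, 13)), 2), Mul(-222, Add(54, Mul(-1, 13))), Mul(12488, -43), Mul(-56, -43, Add(54, Mul(-1, 13))))), Rational(4, 31375)) = Add(Mul(Pow(Add(-223, Add(54, -13)), -1), Add(Pow(Add(54, -13), 2), Mul(-222, Add(54, -13)), -536984, Mul(-56, -43, Add(54, -13)))), Rational(4, 31375)) = Add(Mul(Pow(Add(-223, 41), -1), Add(Pow(41, 2), Mul(-222, 41), -536984, Mul(-56, -43, 41))), Rational(4, 31375)) = Add(Mul(Pow(-182, -1), Add(1681, -9102, -536984, 98728)), Rational(4, 31375)) = Add(Mul(Rational(-1, 182), -445677), Rational(4, 31375)) = Add(Rational(445677, 182), Rational(4, 31375)) = Rational(13983116603, 5710250)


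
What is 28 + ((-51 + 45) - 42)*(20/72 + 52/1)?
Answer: -7444/3 ≈ -2481.3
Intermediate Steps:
28 + ((-51 + 45) - 42)*(20/72 + 52/1) = 28 + (-6 - 42)*(20*(1/72) + 52*1) = 28 - 48*(5/18 + 52) = 28 - 48*941/18 = 28 - 7528/3 = -7444/3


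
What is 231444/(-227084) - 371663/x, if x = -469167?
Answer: -6046791614/26635079757 ≈ -0.22702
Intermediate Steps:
231444/(-227084) - 371663/x = 231444/(-227084) - 371663/(-469167) = 231444*(-1/227084) - 371663*(-1/469167) = -57861/56771 + 371663/469167 = -6046791614/26635079757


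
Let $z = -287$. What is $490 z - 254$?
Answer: $-140884$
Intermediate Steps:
$490 z - 254 = 490 \left(-287\right) - 254 = -140630 - 254 = -140884$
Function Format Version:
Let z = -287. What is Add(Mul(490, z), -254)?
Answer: -140884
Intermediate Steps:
Add(Mul(490, z), -254) = Add(Mul(490, -287), -254) = Add(-140630, -254) = -140884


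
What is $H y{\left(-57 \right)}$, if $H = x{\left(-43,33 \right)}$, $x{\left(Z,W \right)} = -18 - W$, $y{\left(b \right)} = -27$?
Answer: $1377$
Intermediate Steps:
$H = -51$ ($H = -18 - 33 = -51$)
$H y{\left(-57 \right)} = \left(-51\right) \left(-27\right) = 1377$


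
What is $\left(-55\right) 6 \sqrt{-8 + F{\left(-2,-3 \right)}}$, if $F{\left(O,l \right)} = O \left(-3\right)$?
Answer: $- 330 i \sqrt{2} \approx - 466.69 i$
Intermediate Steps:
$F{\left(O,l \right)} = - 3 O$
$\left(-55\right) 6 \sqrt{-8 + F{\left(-2,-3 \right)}} = \left(-55\right) 6 \sqrt{-8 - -6} = - 330 \sqrt{-8 + 6} = - 330 \sqrt{-2} = - 330 i \sqrt{2}$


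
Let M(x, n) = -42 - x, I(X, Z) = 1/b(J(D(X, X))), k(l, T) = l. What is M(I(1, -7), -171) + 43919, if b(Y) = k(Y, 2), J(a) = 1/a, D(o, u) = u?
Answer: 43876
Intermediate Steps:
b(Y) = Y
I(X, Z) = X (I(X, Z) = 1/(1/X) = X)
M(I(1, -7), -171) + 43919 = (-42 - 1*1) + 43919 = (-42 - 1) + 43919 = -43 + 43919 = 43876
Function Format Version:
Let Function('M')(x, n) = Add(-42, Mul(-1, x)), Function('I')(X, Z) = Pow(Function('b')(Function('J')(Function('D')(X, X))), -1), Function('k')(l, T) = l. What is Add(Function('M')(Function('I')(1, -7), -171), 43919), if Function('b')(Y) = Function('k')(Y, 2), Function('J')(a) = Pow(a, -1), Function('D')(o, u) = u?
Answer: 43876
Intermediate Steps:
Function('b')(Y) = Y
Function('I')(X, Z) = X (Function('I')(X, Z) = Pow(Pow(X, -1), -1) = X)
Add(Function('M')(Function('I')(1, -7), -171), 43919) = Add(Add(-42, Mul(-1, 1)), 43919) = Add(Add(-42, -1), 43919) = Add(-43, 43919) = 43876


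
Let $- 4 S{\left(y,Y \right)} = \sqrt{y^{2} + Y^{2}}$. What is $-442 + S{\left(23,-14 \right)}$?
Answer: $-442 - \frac{5 \sqrt{29}}{4} \approx -448.73$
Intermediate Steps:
$S{\left(y,Y \right)} = - \frac{\sqrt{Y^{2} + y^{2}}}{4}$ ($S{\left(y,Y \right)} = - \frac{\sqrt{y^{2} + Y^{2}}}{4} = - \frac{\sqrt{Y^{2} + y^{2}}}{4}$)
$-442 + S{\left(23,-14 \right)} = -442 - \frac{\sqrt{\left(-14\right)^{2} + 23^{2}}}{4} = -442 - \frac{\sqrt{196 + 529}}{4} = -442 - \frac{\sqrt{725}}{4} = -442 - \frac{5 \sqrt{29}}{4}$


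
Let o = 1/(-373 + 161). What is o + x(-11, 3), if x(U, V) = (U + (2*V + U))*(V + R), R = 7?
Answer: -33921/212 ≈ -160.00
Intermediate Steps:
x(U, V) = (7 + V)*(2*U + 2*V) (x(U, V) = (U + (2*V + U))*(V + 7) = (U + (U + 2*V))*(7 + V) = (2*U + 2*V)*(7 + V) = (7 + V)*(2*U + 2*V))
o = -1/212 (o = 1/(-212) = -1/212 ≈ -0.0047170)
o + x(-11, 3) = -1/212 + (2*3**2 + 14*(-11) + 14*3 + 2*(-11)*3) = -1/212 + (2*9 - 154 + 42 - 66) = -1/212 + (18 - 154 + 42 - 66) = -1/212 - 160 = -33921/212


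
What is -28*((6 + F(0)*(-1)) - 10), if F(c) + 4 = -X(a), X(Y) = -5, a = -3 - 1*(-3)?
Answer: 140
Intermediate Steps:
a = 0 (a = -3 + 3 = 0)
F(c) = 1 (F(c) = -4 - 1*(-5) = -4 + 5 = 1)
-28*((6 + F(0)*(-1)) - 10) = -28*((6 + 1*(-1)) - 10) = -28*((6 - 1) - 10) = -28*(5 - 10) = -28*(-5) = 140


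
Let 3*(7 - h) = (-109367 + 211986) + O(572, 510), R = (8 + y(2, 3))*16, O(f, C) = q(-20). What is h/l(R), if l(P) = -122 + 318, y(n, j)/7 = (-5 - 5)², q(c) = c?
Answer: -7327/42 ≈ -174.45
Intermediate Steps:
O(f, C) = -20
y(n, j) = 700 (y(n, j) = 7*(-5 - 5)² = 7*(-10)² = 7*100 = 700)
R = 11328 (R = (8 + 700)*16 = 708*16 = 11328)
h = -102578/3 (h = 7 - ((-109367 + 211986) - 20)/3 = 7 - (102619 - 20)/3 = 7 - ⅓*102599 = 7 - 102599/3 = -102578/3 ≈ -34193.)
l(P) = 196
h/l(R) = -102578/3/196 = -102578/3*1/196 = -7327/42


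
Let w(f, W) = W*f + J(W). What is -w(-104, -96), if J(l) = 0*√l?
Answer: -9984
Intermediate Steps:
J(l) = 0
w(f, W) = W*f (w(f, W) = W*f + 0 = W*f)
-w(-104, -96) = -(-96)*(-104) = -1*9984 = -9984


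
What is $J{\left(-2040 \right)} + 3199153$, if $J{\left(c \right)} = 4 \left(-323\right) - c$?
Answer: $3199901$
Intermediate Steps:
$J{\left(c \right)} = -1292 - c$
$J{\left(-2040 \right)} + 3199153 = \left(-1292 - -2040\right) + 3199153 = \left(-1292 + 2040\right) + 3199153 = 748 + 3199153 = 3199901$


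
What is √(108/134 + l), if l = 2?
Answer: 2*√3149/67 ≈ 1.6751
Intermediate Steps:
√(108/134 + l) = √(108/134 + 2) = √(108*(1/134) + 2) = √(54/67 + 2) = √(188/67) = 2*√3149/67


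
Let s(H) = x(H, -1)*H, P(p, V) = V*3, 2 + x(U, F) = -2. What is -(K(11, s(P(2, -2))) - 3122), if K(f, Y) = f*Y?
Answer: 2858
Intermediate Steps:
x(U, F) = -4 (x(U, F) = -2 - 2 = -4)
P(p, V) = 3*V
s(H) = -4*H
K(f, Y) = Y*f
-(K(11, s(P(2, -2))) - 3122) = -(-12*(-2)*11 - 3122) = -(-4*(-6)*11 - 3122) = -(24*11 - 3122) = -(264 - 3122) = -1*(-2858) = 2858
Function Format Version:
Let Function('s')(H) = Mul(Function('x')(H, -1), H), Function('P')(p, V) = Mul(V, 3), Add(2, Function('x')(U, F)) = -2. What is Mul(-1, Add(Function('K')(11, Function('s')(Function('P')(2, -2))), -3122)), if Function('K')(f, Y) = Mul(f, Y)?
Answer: 2858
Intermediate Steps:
Function('x')(U, F) = -4 (Function('x')(U, F) = Add(-2, -2) = -4)
Function('P')(p, V) = Mul(3, V)
Function('s')(H) = Mul(-4, H)
Function('K')(f, Y) = Mul(Y, f)
Mul(-1, Add(Function('K')(11, Function('s')(Function('P')(2, -2))), -3122)) = Mul(-1, Add(Mul(Mul(-4, Mul(3, -2)), 11), -3122)) = Mul(-1, Add(Mul(Mul(-4, -6), 11), -3122)) = Mul(-1, Add(Mul(24, 11), -3122)) = Mul(-1, Add(264, -3122)) = Mul(-1, -2858) = 2858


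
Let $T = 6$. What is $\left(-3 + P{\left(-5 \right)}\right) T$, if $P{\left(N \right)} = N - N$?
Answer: $-18$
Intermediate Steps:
$P{\left(N \right)} = 0$
$\left(-3 + P{\left(-5 \right)}\right) T = \left(-3 + 0\right) 6 = \left(-3\right) 6 = -18$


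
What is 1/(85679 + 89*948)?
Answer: 1/170051 ≈ 5.8806e-6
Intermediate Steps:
1/(85679 + 89*948) = 1/(85679 + 84372) = 1/170051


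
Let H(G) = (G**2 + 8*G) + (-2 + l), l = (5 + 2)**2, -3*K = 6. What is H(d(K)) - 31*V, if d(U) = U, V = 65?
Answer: -1980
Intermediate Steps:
K = -2 (K = -1/3*6 = -2)
l = 49 (l = 7**2 = 49)
H(G) = 47 + G**2 + 8*G (H(G) = (G**2 + 8*G) + (-2 + 49) = (G**2 + 8*G) + 47 = 47 + G**2 + 8*G)
H(d(K)) - 31*V = (47 + (-2)**2 + 8*(-2)) - 31*65 = (47 + 4 - 16) - 2015 = 35 - 2015 = -1980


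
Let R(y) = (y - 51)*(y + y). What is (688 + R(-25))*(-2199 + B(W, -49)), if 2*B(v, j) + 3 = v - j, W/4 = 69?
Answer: -9146544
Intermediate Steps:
W = 276 (W = 4*69 = 276)
R(y) = 2*y*(-51 + y) (R(y) = (-51 + y)*(2*y) = 2*y*(-51 + y))
B(v, j) = -3/2 + v/2 - j/2 (B(v, j) = -3/2 + (v - j)/2 = -3/2 + (v/2 - j/2) = -3/2 + v/2 - j/2)
(688 + R(-25))*(-2199 + B(W, -49)) = (688 + 2*(-25)*(-51 - 25))*(-2199 + (-3/2 + (1/2)*276 - 1/2*(-49))) = (688 + 2*(-25)*(-76))*(-2199 + (-3/2 + 138 + 49/2)) = (688 + 3800)*(-2199 + 161) = 4488*(-2038) = -9146544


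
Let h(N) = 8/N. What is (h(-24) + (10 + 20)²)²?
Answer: 7284601/9 ≈ 8.0940e+5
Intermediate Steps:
(h(-24) + (10 + 20)²)² = (8/(-24) + (10 + 20)²)² = (8*(-1/24) + 30²)² = (-⅓ + 900)² = (2699/3)² = 7284601/9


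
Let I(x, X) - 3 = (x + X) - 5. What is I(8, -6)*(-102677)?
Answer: 0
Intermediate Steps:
I(x, X) = -2 + X + x (I(x, X) = 3 + ((x + X) - 5) = 3 + ((X + x) - 5) = 3 + (-5 + X + x) = -2 + X + x)
I(8, -6)*(-102677) = (-2 - 6 + 8)*(-102677) = 0*(-102677) = 0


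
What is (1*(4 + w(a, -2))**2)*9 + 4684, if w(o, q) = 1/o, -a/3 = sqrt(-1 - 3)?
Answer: 19311/4 + 12*I ≈ 4827.8 + 12.0*I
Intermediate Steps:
a = -6*I (a = -3*sqrt(-1 - 3) = -6*I ≈ -6.0*I)
(1*(4 + w(a, -2))**2)*9 + 4684 = (1*(4 + 1/(-6*I))**2)*9 + 4684 = (1*(4 + I/6)**2)*9 + 4684 = (4 + I/6)**2*9 + 4684 = 9*(4 + I/6)**2 + 4684 = 4684 + 9*(4 + I/6)**2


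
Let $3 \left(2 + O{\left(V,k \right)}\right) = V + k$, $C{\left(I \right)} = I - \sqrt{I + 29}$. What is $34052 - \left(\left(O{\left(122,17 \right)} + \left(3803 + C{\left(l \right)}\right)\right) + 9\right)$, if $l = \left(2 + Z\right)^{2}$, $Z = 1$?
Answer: $\frac{90560}{3} + \sqrt{38} \approx 30193.0$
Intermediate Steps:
$l = 9$ ($l = \left(2 + 1\right)^{2} = 3^{2} = 9$)
$C{\left(I \right)} = I - \sqrt{29 + I}$
$O{\left(V,k \right)} = -2 + \frac{V}{3} + \frac{k}{3}$ ($O{\left(V,k \right)} = -2 + \frac{V + k}{3} = -2 + \left(\frac{V}{3} + \frac{k}{3}\right) = -2 + \frac{V}{3} + \frac{k}{3}$)
$34052 - \left(\left(O{\left(122,17 \right)} + \left(3803 + C{\left(l \right)}\right)\right) + 9\right) = 34052 - \left(\left(\left(-2 + \frac{1}{3} \cdot 122 + \frac{1}{3} \cdot 17\right) + \left(3803 + \left(9 - \sqrt{29 + 9}\right)\right)\right) + 9\right) = 34052 - \left(\left(\left(-2 + \frac{122}{3} + \frac{17}{3}\right) + \left(3803 + \left(9 - \sqrt{38}\right)\right)\right) + 9\right) = 34052 - \left(\left(\frac{133}{3} + \left(3812 - \sqrt{38}\right)\right) + 9\right) = 34052 - \left(\left(\frac{11569}{3} - \sqrt{38}\right) + 9\right) = 34052 - \left(\frac{11596}{3} - \sqrt{38}\right) = \frac{90560}{3} + \sqrt{38}$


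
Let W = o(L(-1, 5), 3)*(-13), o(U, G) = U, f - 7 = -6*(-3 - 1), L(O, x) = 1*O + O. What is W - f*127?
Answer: -3911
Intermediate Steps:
L(O, x) = 2*O (L(O, x) = O + O = 2*O)
f = 31 (f = 7 - 6*(-3 - 1) = 7 - 6*(-4) = 7 + 24 = 31)
W = 26 (W = (2*(-1))*(-13) = -2*(-13) = 26)
W - f*127 = 26 - 31*127 = 26 - 1*3937 = 26 - 3937 = -3911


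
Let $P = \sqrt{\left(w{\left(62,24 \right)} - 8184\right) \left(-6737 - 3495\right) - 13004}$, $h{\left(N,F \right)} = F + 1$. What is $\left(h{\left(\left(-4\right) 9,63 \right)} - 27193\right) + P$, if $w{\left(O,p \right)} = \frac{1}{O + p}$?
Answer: $-27129 + \frac{24 \sqrt{268764878}}{43} \approx -17979.0$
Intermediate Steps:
$h{\left(N,F \right)} = 1 + F$
$P = \frac{24 \sqrt{268764878}}{43}$ ($P = \sqrt{\left(\frac{1}{62 + 24} - 8184\right) \left(-6737 - 3495\right) - 13004} = \sqrt{\left(\frac{1}{86} - 8184\right) \left(-10232\right) - 13004} = \sqrt{\left(- \frac{703823}{86}\right) \left(-10232\right) - 13004} = \sqrt{\frac{3600758468}{43} - 13004} = \sqrt{\frac{3600199296}{43}} = \frac{24 \sqrt{268764878}}{43} \approx 9150.2$)
$\left(h{\left(\left(-4\right) 9,63 \right)} - 27193\right) + P = \left(\left(1 + 63\right) - 27193\right) + \frac{24 \sqrt{268764878}}{43} = \left(64 - 27193\right) + \frac{24 \sqrt{268764878}}{43} = -27129 + \frac{24 \sqrt{268764878}}{43}$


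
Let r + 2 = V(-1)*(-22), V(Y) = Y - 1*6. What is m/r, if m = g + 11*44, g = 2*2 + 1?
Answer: 489/152 ≈ 3.2171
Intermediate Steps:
V(Y) = -6 + Y (V(Y) = Y - 6 = -6 + Y)
g = 5 (g = 4 + 1 = 5)
m = 489 (m = 5 + 11*44 = 5 + 484 = 489)
r = 152 (r = -2 + (-6 - 1)*(-22) = -2 - 7*(-22) = -2 + 154 = 152)
m/r = 489/152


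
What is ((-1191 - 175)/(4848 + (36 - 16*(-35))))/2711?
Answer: -683/7379342 ≈ -9.2556e-5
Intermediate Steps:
((-1191 - 175)/(4848 + (36 - 16*(-35))))/2711 = -1366/(4848 + (36 + 560))*(1/2711) = -1366/(4848 + 596)*(1/2711) = -1366/5444*(1/2711) = -1366*1/5444*(1/2711) = -683/2722*1/2711 = -683/7379342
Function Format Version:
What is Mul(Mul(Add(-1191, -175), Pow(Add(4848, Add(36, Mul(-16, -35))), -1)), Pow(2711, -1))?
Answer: Rational(-683, 7379342) ≈ -9.2556e-5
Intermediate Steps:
Mul(Mul(Add(-1191, -175), Pow(Add(4848, Add(36, Mul(-16, -35))), -1)), Pow(2711, -1)) = Mul(Mul(-1366, Pow(Add(4848, Add(36, 560)), -1)), Rational(1, 2711)) = Mul(Mul(-1366, Pow(Add(4848, 596), -1)), Rational(1, 2711)) = Mul(Mul(-1366, Pow(5444, -1)), Rational(1, 2711)) = Mul(Mul(-1366, Rational(1, 5444)), Rational(1, 2711)) = Mul(Rational(-683, 2722), Rational(1, 2711)) = Rational(-683, 7379342)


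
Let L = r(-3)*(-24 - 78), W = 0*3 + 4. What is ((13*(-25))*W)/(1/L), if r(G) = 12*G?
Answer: -4773600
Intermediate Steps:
W = 4 (W = 0 + 4 = 4)
L = 3672 (L = (12*(-3))*(-24 - 78) = -36*(-102) = 3672)
((13*(-25))*W)/(1/L) = ((13*(-25))*4)/(1/3672) = (-325*4)/(1/3672) = -1300*3672 = -4773600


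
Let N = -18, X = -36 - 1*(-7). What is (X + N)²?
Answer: 2209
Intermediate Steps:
X = -29 (X = -36 + 7 = -29)
(X + N)² = (-29 - 18)² = (-47)² = 2209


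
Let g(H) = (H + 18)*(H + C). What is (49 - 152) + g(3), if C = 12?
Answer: 212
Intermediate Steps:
g(H) = (12 + H)*(18 + H) (g(H) = (H + 18)*(H + 12) = (18 + H)*(12 + H) = (12 + H)*(18 + H))
(49 - 152) + g(3) = (49 - 152) + (216 + 3² + 30*3) = -103 + (216 + 9 + 90) = -103 + 315 = 212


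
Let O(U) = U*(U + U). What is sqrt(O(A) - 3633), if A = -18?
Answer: I*sqrt(2985) ≈ 54.635*I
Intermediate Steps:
O(U) = 2*U**2 (O(U) = U*(2*U) = 2*U**2)
sqrt(O(A) - 3633) = sqrt(2*(-18)**2 - 3633) = sqrt(2*324 - 3633) = sqrt(648 - 3633) = sqrt(-2985) = I*sqrt(2985)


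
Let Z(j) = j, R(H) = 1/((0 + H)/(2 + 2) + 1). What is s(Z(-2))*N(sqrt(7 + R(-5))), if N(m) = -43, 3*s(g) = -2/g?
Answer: -43/3 ≈ -14.333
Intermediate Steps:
R(H) = 1/(1 + H/4) (R(H) = 1/(H/4 + 1) = 1/(1 + H/4))
s(g) = -2/(3*g) (s(g) = (-2/g)/3 = -2/(3*g))
s(Z(-2))*N(sqrt(7 + R(-5))) = -2/3/(-2)*(-43) = -2/3*(-1/2)*(-43) = (1/3)*(-43) = -43/3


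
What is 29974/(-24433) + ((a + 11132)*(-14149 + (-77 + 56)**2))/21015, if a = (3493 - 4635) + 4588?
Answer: -4883203931602/513459495 ≈ -9510.4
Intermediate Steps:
a = 3446 (a = -1142 + 4588 = 3446)
29974/(-24433) + ((a + 11132)*(-14149 + (-77 + 56)**2))/21015 = 29974/(-24433) + ((3446 + 11132)*(-14149 + (-77 + 56)**2))/21015 = 29974*(-1/24433) + (14578*(-14149 + (-21)**2))*(1/21015) = -29974/24433 + (14578*(-14149 + 441))*(1/21015) = -29974/24433 + (14578*(-13708))*(1/21015) = -29974/24433 - 199835224*1/21015 = -29974/24433 - 199835224/21015 = -4883203931602/513459495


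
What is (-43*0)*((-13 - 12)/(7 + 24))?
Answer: 0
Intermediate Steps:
(-43*0)*((-13 - 12)/(7 + 24)) = 0*(-25/31) = 0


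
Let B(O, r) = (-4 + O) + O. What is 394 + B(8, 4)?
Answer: 406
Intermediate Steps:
B(O, r) = -4 + 2*O
394 + B(8, 4) = 394 + (-4 + 2*8) = 394 + (-4 + 16) = 394 + 12 = 406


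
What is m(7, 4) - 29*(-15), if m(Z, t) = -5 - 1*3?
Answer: 427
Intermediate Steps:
m(Z, t) = -8 (m(Z, t) = -5 - 3 = -8)
m(7, 4) - 29*(-15) = -8 - 29*(-15) = -8 + 435 = 427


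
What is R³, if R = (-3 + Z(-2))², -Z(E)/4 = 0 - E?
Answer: 1771561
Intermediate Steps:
Z(E) = 4*E (Z(E) = -4*(0 - E) = -(-4)*E = 4*E)
R = 121 (R = (-3 + 4*(-2))² = (-3 - 8)² = (-11)² = 121)
R³ = 121³ = 1771561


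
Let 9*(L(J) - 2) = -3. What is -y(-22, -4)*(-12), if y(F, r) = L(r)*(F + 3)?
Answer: -380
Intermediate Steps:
L(J) = 5/3 (L(J) = 2 + (1/9)*(-3) = 2 - 1/3 = 5/3)
y(F, r) = 5 + 5*F/3 (y(F, r) = 5*(F + 3)/3 = 5*(3 + F)/3 = 5 + 5*F/3)
-y(-22, -4)*(-12) = -(5 + (5/3)*(-22))*(-12) = -(5 - 110/3)*(-12) = -(-95)*(-12)/3 = -1*380 = -380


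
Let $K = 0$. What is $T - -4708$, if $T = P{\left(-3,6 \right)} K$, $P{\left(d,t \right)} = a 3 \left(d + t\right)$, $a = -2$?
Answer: $4708$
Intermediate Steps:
$P{\left(d,t \right)} = - 6 d - 6 t$ ($P{\left(d,t \right)} = \left(-2\right) 3 \left(d + t\right) = - 6 \left(d + t\right) = - 6 d - 6 t$)
$T = 0$ ($T = \left(\left(-6\right) \left(-3\right) - 36\right) 0 = \left(18 - 36\right) 0 = \left(-18\right) 0 = 0$)
$T - -4708 = 0 - -4708 = 0 + 4708 = 4708$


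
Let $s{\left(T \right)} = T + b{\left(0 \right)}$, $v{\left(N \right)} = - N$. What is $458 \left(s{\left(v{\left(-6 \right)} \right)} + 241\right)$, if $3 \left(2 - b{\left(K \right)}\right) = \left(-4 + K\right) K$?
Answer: $114042$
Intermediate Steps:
$b{\left(K \right)} = 2 - \frac{K \left(-4 + K\right)}{3}$ ($b{\left(K \right)} = 2 - \frac{\left(-4 + K\right) K}{3} = 2 - \frac{K \left(-4 + K\right)}{3}$)
$s{\left(T \right)} = 2 + T$ ($s{\left(T \right)} = T + \left(2 - \frac{0^{2}}{3} + \frac{4}{3} \cdot 0\right) = T + \left(2 - 0 + 0\right) = T + \left(2 + 0 + 0\right) = T + 2 = 2 + T$)
$458 \left(s{\left(v{\left(-6 \right)} \right)} + 241\right) = 458 \left(\left(2 - -6\right) + 241\right) = 458 \left(\left(2 + 6\right) + 241\right) = 458 \left(8 + 241\right) = 458 \cdot 249 = 114042$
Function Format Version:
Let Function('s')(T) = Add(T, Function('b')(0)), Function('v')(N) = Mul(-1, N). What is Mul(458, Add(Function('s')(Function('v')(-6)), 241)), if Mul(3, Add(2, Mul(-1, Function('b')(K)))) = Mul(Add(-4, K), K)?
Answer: 114042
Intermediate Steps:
Function('b')(K) = Add(2, Mul(Rational(-1, 3), K, Add(-4, K))) (Function('b')(K) = Add(2, Mul(Rational(-1, 3), Mul(Add(-4, K), K))) = Add(2, Mul(Rational(-1, 3), Mul(K, Add(-4, K)))) = Add(2, Mul(Rational(-1, 3), K, Add(-4, K))))
Function('s')(T) = Add(2, T) (Function('s')(T) = Add(T, Add(2, Mul(Rational(-1, 3), Pow(0, 2)), Mul(Rational(4, 3), 0))) = Add(T, Add(2, Mul(Rational(-1, 3), 0), 0)) = Add(T, Add(2, 0, 0)) = Add(T, 2) = Add(2, T))
Mul(458, Add(Function('s')(Function('v')(-6)), 241)) = Mul(458, Add(Add(2, Mul(-1, -6)), 241)) = Mul(458, Add(Add(2, 6), 241)) = Mul(458, Add(8, 241)) = Mul(458, 249) = 114042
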